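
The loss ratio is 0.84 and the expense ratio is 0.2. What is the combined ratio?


Combined ratio = loss ratio + expense ratio
= 0.84 + 0.2
= 1.04


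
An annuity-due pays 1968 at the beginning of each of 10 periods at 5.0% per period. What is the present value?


PV_due = PMT * (1-(1+i)^(-n))/i * (1+i)
PV_immediate = 15196.3743
PV_due = 15196.3743 * 1.05
= 15956.1931


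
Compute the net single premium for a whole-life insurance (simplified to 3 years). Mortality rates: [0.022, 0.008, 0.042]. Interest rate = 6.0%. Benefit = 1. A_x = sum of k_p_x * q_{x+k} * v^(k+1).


v = 0.943396
Year 0: k_p_x=1.0, q=0.022, term=0.020755
Year 1: k_p_x=0.978, q=0.008, term=0.006963
Year 2: k_p_x=0.970176, q=0.042, term=0.034212
A_x = 0.0619


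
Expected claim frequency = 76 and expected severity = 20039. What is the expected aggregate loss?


E[S] = E[N] * E[X]
= 76 * 20039
= 1.5230e+06


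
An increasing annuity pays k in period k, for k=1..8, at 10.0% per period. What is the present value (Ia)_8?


(Ia)_n = sum_{k=1}^{n} k * v^k, v = 1/(1+i)
v = 0.909091
Sum computed term by term:
(Ia)_8 = 21.3636


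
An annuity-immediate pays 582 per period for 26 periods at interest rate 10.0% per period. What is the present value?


PV = PMT * (1 - (1+i)^(-n)) / i
= 582 * (1 - (1+0.1)^(-26)) / 0.1
= 582 * (1 - 0.083905) / 0.1
= 582 * 9.160945
= 5331.6703


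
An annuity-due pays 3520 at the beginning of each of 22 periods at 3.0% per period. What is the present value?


PV_due = PMT * (1-(1+i)^(-n))/i * (1+i)
PV_immediate = 56097.9466
PV_due = 56097.9466 * 1.03
= 57780.885


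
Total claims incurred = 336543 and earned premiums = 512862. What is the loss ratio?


Loss ratio = claims / premiums
= 336543 / 512862
= 0.6562


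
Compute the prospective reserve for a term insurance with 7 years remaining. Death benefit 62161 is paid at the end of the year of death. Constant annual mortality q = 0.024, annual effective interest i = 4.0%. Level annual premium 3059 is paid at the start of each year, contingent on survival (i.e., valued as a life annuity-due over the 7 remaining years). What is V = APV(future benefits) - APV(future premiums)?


v = 1/(1+i) = 0.961538
APV(future benefits) per unit = sum_{k=0}^{6} k_p_x * q * v^(k+1) = 0.134593
APV(future benefits) = 62161 * 0.134593 = 8366.4524
Life annuity-due factor ä_{x:7} = sum_{k=0}^{6} k_p_x * v^k = 5.832375
APV(future premiums) = 3059 * 5.832375 = 17841.2356
V = 8366.4524 - 17841.2356
= -9474.7832


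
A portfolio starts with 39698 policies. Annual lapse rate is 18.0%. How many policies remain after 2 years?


remaining = initial * (1 - lapse)^years
= 39698 * (1 - 0.18)^2
= 39698 * 0.6724
= 26692.9352


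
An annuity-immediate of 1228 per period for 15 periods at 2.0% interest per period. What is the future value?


FV = PMT * ((1+i)^n - 1) / i
= 1228 * ((1.02)^15 - 1) / 0.02
= 1228 * (1.345868 - 1) / 0.02
= 21236.316


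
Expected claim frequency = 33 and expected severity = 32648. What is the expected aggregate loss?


E[S] = E[N] * E[X]
= 33 * 32648
= 1.0774e+06


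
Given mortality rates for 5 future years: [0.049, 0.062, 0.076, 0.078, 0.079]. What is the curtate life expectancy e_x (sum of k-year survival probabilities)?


e_x = sum_{k=1}^{n} k_p_x
k_p_x values:
  1_p_x = 0.951
  2_p_x = 0.892038
  3_p_x = 0.824243
  4_p_x = 0.759952
  5_p_x = 0.699916
e_x = 4.1271


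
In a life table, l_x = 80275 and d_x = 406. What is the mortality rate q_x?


q_x = d_x / l_x
= 406 / 80275
= 0.0051


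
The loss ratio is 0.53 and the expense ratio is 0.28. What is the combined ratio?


Combined ratio = loss ratio + expense ratio
= 0.53 + 0.28
= 0.81


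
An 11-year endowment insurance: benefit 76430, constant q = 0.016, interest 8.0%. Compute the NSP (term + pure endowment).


Term component = 8163.2671
Pure endowment = 11_p_x * v^11 * benefit = 0.837425 * 0.428883 * 76430 = 27450.3971
NSP = 35613.6643


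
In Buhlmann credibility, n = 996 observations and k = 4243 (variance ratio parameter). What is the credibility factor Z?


Z = n / (n + k)
= 996 / (996 + 4243)
= 996 / 5239
= 0.1901


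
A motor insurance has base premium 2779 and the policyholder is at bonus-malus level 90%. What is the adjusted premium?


adjusted = base * BM_level / 100
= 2779 * 90 / 100
= 2779 * 0.9
= 2501.1


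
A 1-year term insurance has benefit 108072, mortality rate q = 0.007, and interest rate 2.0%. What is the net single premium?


NSP = benefit * q * v
v = 1/(1+i) = 0.980392
NSP = 108072 * 0.007 * 0.980392
= 741.6706


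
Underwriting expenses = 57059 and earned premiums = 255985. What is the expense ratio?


Expense ratio = expenses / premiums
= 57059 / 255985
= 0.2229


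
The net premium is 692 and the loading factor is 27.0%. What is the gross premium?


Gross = net * (1 + loading)
= 692 * (1 + 0.27)
= 692 * 1.27
= 878.84


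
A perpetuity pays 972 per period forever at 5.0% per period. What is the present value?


PV = PMT / i
= 972 / 0.05
= 19440.0


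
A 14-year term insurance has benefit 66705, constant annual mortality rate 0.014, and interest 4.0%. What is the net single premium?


NSP = benefit * sum_{k=0}^{n-1} k_p_x * q * v^(k+1)
With constant q=0.014, v=0.961538
Sum = 0.136361
NSP = 66705 * 0.136361
= 9095.9869


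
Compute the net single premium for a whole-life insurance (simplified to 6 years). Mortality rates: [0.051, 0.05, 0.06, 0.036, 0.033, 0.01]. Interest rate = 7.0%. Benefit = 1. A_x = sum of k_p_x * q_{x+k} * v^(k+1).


v = 0.934579
Year 0: k_p_x=1.0, q=0.051, term=0.047664
Year 1: k_p_x=0.949, q=0.05, term=0.041445
Year 2: k_p_x=0.90155, q=0.06, term=0.044156
Year 3: k_p_x=0.847457, q=0.036, term=0.023275
Year 4: k_p_x=0.816949, q=0.033, term=0.019222
Year 5: k_p_x=0.789989, q=0.01, term=0.005264
A_x = 0.181


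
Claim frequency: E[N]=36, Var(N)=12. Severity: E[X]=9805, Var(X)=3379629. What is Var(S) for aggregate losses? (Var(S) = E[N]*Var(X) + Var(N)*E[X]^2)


Var(S) = E[N]*Var(X) + Var(N)*E[X]^2
= 36*3379629 + 12*9805^2
= 121666644 + 1153656300
= 1.2753e+09


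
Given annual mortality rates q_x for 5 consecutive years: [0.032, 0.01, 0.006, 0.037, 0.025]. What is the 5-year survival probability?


p_k = 1 - q_k for each year
Survival = product of (1 - q_k)
= 0.968 * 0.99 * 0.994 * 0.963 * 0.975
= 0.8944


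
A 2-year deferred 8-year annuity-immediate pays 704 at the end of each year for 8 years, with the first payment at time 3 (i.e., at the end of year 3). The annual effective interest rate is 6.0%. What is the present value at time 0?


PV at time 2 of the 8-year annuity-immediate:
a_n = 704 * (1-(1+0.06)^(-8))/0.06 = 4371.6948
Discount back 2 years to time 0:
PV = 4371.6948 * (1+0.06)^(-2)
= 4371.6948 * 0.889996
= 3890.7928


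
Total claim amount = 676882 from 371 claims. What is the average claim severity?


severity = total / number
= 676882 / 371
= 1824.4798


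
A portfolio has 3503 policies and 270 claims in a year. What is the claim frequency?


frequency = claims / policies
= 270 / 3503
= 0.0771


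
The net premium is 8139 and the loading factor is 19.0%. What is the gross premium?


Gross = net * (1 + loading)
= 8139 * (1 + 0.19)
= 8139 * 1.19
= 9685.41


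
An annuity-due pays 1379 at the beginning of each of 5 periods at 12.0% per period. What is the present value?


PV_due = PMT * (1-(1+i)^(-n))/i * (1+i)
PV_immediate = 4970.9864
PV_due = 4970.9864 * 1.12
= 5567.5047


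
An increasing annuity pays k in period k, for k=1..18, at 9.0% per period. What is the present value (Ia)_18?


(Ia)_n = sum_{k=1}^{n} k * v^k, v = 1/(1+i)
v = 0.917431
Sum computed term by term:
(Ia)_18 = 63.6416


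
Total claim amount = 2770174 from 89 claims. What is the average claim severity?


severity = total / number
= 2770174 / 89
= 31125.5506


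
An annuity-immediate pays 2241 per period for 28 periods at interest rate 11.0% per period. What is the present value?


PV = PMT * (1 - (1+i)^(-n)) / i
= 2241 * (1 - (1+0.11)^(-28)) / 0.11
= 2241 * (1 - 0.053822) / 0.11
= 2241 * 8.601622
= 19276.2345


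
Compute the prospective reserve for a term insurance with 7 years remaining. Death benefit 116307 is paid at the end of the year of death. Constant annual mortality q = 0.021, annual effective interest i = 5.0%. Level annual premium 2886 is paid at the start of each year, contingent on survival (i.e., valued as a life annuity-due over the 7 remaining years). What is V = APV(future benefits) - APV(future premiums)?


v = 1/(1+i) = 0.952381
APV(future benefits) per unit = sum_{k=0}^{6} k_p_x * q * v^(k+1) = 0.114593
APV(future benefits) = 116307 * 0.114593 = 13327.9443
Life annuity-due factor ä_{x:7} = sum_{k=0}^{6} k_p_x * v^k = 5.72964
APV(future premiums) = 2886 * 5.72964 = 16535.7404
V = 13327.9443 - 16535.7404
= -3207.7961


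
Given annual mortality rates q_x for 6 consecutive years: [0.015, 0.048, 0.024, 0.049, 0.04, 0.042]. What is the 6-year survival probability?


p_k = 1 - q_k for each year
Survival = product of (1 - q_k)
= 0.985 * 0.952 * 0.976 * 0.951 * 0.96 * 0.958
= 0.8005


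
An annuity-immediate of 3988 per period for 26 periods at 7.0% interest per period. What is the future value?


FV = PMT * ((1+i)^n - 1) / i
= 3988 * ((1.07)^26 - 1) / 0.07
= 3988 * (5.807353 - 1) / 0.07
= 273881.7638


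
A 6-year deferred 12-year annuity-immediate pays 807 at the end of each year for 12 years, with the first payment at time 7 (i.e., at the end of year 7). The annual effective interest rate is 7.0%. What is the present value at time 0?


PV at time 6 of the 12-year annuity-immediate:
a_n = 807 * (1-(1+0.07)^(-12))/0.07 = 6409.7478
Discount back 6 years to time 0:
PV = 6409.7478 * (1+0.07)^(-6)
= 6409.7478 * 0.666342
= 4271.0856


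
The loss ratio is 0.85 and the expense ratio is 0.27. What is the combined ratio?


Combined ratio = loss ratio + expense ratio
= 0.85 + 0.27
= 1.12


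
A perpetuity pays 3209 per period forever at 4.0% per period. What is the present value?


PV = PMT / i
= 3209 / 0.04
= 80225.0


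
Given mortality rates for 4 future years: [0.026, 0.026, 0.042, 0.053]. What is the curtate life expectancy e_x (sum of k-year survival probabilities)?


e_x = sum_{k=1}^{n} k_p_x
k_p_x values:
  1_p_x = 0.974
  2_p_x = 0.948676
  3_p_x = 0.908832
  4_p_x = 0.860664
e_x = 3.6922


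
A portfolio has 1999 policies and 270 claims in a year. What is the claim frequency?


frequency = claims / policies
= 270 / 1999
= 0.1351


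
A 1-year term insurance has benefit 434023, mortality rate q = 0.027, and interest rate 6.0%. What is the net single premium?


NSP = benefit * q * v
v = 1/(1+i) = 0.943396
NSP = 434023 * 0.027 * 0.943396
= 11055.3028


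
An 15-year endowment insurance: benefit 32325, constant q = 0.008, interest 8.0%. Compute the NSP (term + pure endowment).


Term component = 2117.4068
Pure endowment = 15_p_x * v^15 * benefit = 0.886493 * 0.315242 * 32325 = 9033.5257
NSP = 11150.9324


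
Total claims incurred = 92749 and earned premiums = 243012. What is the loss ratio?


Loss ratio = claims / premiums
= 92749 / 243012
= 0.3817


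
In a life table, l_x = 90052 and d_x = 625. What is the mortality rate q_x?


q_x = d_x / l_x
= 625 / 90052
= 0.0069


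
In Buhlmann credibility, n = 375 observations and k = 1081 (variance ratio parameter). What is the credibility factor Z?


Z = n / (n + k)
= 375 / (375 + 1081)
= 375 / 1456
= 0.2576


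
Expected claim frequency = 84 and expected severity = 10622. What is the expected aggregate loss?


E[S] = E[N] * E[X]
= 84 * 10622
= 892248


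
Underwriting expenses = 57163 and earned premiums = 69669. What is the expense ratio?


Expense ratio = expenses / premiums
= 57163 / 69669
= 0.8205


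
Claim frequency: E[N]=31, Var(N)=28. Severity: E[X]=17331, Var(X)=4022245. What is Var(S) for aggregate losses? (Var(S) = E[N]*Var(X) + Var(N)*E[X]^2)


Var(S) = E[N]*Var(X) + Var(N)*E[X]^2
= 31*4022245 + 28*17331^2
= 124689595 + 8410179708
= 8.5349e+09


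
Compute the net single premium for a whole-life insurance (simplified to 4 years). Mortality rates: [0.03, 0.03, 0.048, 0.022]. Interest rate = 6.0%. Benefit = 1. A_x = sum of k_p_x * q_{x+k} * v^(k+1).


v = 0.943396
Year 0: k_p_x=1.0, q=0.03, term=0.028302
Year 1: k_p_x=0.97, q=0.03, term=0.025899
Year 2: k_p_x=0.9409, q=0.048, term=0.03792
Year 3: k_p_x=0.895737, q=0.022, term=0.015609
A_x = 0.1077


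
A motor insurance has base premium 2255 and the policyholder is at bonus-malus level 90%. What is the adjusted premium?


adjusted = base * BM_level / 100
= 2255 * 90 / 100
= 2255 * 0.9
= 2029.5


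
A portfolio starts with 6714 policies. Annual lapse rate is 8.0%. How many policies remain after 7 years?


remaining = initial * (1 - lapse)^years
= 6714 * (1 - 0.08)^7
= 6714 * 0.557847
= 3745.3821


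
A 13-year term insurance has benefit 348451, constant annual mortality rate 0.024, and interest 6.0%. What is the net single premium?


NSP = benefit * sum_{k=0}^{n-1} k_p_x * q * v^(k+1)
With constant q=0.024, v=0.943396
Sum = 0.188035
NSP = 348451 * 0.188035
= 65520.9162


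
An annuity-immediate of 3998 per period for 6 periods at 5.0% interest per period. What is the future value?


FV = PMT * ((1+i)^n - 1) / i
= 3998 * ((1.05)^6 - 1) / 0.05
= 3998 * (1.340096 - 1) / 0.05
= 27194.0474


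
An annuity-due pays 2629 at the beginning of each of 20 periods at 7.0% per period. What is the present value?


PV_due = PMT * (1-(1+i)^(-n))/i * (1+i)
PV_immediate = 27851.6635
PV_due = 27851.6635 * 1.07
= 29801.2799


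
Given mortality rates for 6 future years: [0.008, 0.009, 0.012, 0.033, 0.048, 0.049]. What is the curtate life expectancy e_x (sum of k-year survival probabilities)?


e_x = sum_{k=1}^{n} k_p_x
k_p_x values:
  1_p_x = 0.992
  2_p_x = 0.983072
  3_p_x = 0.971275
  4_p_x = 0.939223
  5_p_x = 0.89414
  6_p_x = 0.850327
e_x = 5.63


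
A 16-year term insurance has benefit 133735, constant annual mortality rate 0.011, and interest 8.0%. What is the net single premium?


NSP = benefit * sum_{k=0}^{n-1} k_p_x * q * v^(k+1)
With constant q=0.011, v=0.925926
Sum = 0.091319
NSP = 133735 * 0.091319
= 12212.4949


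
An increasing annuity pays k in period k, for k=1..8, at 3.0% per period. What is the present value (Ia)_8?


(Ia)_n = sum_{k=1}^{n} k * v^k, v = 1/(1+i)
v = 0.970874
Sum computed term by term:
(Ia)_8 = 30.5003


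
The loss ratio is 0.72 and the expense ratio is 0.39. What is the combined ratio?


Combined ratio = loss ratio + expense ratio
= 0.72 + 0.39
= 1.11


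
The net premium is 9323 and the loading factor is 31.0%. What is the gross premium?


Gross = net * (1 + loading)
= 9323 * (1 + 0.31)
= 9323 * 1.31
= 12213.13


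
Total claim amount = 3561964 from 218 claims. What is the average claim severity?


severity = total / number
= 3561964 / 218
= 16339.2844


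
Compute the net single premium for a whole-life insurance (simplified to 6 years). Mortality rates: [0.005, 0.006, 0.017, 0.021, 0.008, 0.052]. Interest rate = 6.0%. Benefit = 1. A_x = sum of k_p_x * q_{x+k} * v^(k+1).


v = 0.943396
Year 0: k_p_x=1.0, q=0.005, term=0.004717
Year 1: k_p_x=0.995, q=0.006, term=0.005313
Year 2: k_p_x=0.98903, q=0.017, term=0.014117
Year 3: k_p_x=0.972216, q=0.021, term=0.016172
Year 4: k_p_x=0.9518, q=0.008, term=0.00569
Year 5: k_p_x=0.944186, q=0.052, term=0.034612
A_x = 0.0806


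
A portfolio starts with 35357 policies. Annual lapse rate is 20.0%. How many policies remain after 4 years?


remaining = initial * (1 - lapse)^years
= 35357 * (1 - 0.2)^4
= 35357 * 0.4096
= 14482.2272


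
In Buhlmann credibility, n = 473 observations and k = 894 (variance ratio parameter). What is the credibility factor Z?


Z = n / (n + k)
= 473 / (473 + 894)
= 473 / 1367
= 0.346


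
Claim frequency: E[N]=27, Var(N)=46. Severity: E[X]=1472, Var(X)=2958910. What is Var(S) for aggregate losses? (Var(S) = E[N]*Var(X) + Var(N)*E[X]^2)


Var(S) = E[N]*Var(X) + Var(N)*E[X]^2
= 27*2958910 + 46*1472^2
= 79890570 + 99672064
= 1.7956e+08


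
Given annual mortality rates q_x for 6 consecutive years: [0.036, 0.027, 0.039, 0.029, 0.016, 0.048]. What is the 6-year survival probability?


p_k = 1 - q_k for each year
Survival = product of (1 - q_k)
= 0.964 * 0.973 * 0.961 * 0.971 * 0.984 * 0.952
= 0.8199


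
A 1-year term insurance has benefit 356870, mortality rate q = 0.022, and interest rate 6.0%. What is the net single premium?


NSP = benefit * q * v
v = 1/(1+i) = 0.943396
NSP = 356870 * 0.022 * 0.943396
= 7406.7358


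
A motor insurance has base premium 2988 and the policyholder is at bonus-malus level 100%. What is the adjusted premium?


adjusted = base * BM_level / 100
= 2988 * 100 / 100
= 2988 * 1.0
= 2988.0


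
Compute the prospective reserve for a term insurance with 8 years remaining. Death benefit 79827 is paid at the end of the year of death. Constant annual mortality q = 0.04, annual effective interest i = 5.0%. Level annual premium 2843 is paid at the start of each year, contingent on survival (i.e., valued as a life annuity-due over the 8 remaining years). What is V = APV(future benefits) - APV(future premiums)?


v = 1/(1+i) = 0.952381
APV(future benefits) per unit = sum_{k=0}^{7} k_p_x * q * v^(k+1) = 0.227438
APV(future benefits) = 79827 * 0.227438 = 18155.6804
Life annuity-due factor ä_{x:8} = sum_{k=0}^{7} k_p_x * v^k = 5.970243
APV(future premiums) = 2843 * 5.970243 = 16973.4016
V = 18155.6804 - 16973.4016
= 1182.2787


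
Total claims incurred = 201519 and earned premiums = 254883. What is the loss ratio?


Loss ratio = claims / premiums
= 201519 / 254883
= 0.7906


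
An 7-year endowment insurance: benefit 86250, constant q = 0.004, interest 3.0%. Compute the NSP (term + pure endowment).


Term component = 2124.8313
Pure endowment = 7_p_x * v^7 * benefit = 0.972334 * 0.813092 * 86250 = 68188.9338
NSP = 70313.7651


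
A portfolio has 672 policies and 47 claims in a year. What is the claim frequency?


frequency = claims / policies
= 47 / 672
= 0.0699


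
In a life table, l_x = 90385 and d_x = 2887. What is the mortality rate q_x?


q_x = d_x / l_x
= 2887 / 90385
= 0.0319


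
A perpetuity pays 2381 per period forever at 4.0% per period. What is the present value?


PV = PMT / i
= 2381 / 0.04
= 59525.0


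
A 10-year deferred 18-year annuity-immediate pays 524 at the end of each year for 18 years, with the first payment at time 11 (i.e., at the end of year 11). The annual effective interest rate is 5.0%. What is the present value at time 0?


PV at time 10 of the 18-year annuity-immediate:
a_n = 524 * (1-(1+0.05)^(-18))/0.05 = 6125.3435
Discount back 10 years to time 0:
PV = 6125.3435 * (1+0.05)^(-10)
= 6125.3435 * 0.613913
= 3760.4296


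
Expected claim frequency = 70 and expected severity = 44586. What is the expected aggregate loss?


E[S] = E[N] * E[X]
= 70 * 44586
= 3.1210e+06


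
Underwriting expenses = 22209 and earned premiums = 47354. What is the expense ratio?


Expense ratio = expenses / premiums
= 22209 / 47354
= 0.469


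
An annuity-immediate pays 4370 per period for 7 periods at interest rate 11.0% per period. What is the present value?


PV = PMT * (1 - (1+i)^(-n)) / i
= 4370 * (1 - (1+0.11)^(-7)) / 0.11
= 4370 * (1 - 0.481658) / 0.11
= 4370 * 4.712196
= 20592.2977


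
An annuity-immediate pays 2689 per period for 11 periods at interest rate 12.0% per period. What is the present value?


PV = PMT * (1 - (1+i)^(-n)) / i
= 2689 * (1 - (1+0.12)^(-11)) / 0.12
= 2689 * (1 - 0.287476) / 0.12
= 2689 * 5.937699
= 15966.473


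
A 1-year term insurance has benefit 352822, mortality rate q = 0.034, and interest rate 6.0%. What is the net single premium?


NSP = benefit * q * v
v = 1/(1+i) = 0.943396
NSP = 352822 * 0.034 * 0.943396
= 11316.9321


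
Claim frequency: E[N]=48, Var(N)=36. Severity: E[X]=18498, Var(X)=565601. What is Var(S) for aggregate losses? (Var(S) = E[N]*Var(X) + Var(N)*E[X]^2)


Var(S) = E[N]*Var(X) + Var(N)*E[X]^2
= 48*565601 + 36*18498^2
= 27148848 + 12318336144
= 1.2345e+10


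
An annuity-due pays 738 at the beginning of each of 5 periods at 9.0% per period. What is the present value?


PV_due = PMT * (1-(1+i)^(-n))/i * (1+i)
PV_immediate = 2870.5626
PV_due = 2870.5626 * 1.09
= 3128.9133


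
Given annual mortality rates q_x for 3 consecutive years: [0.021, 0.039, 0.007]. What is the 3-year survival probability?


p_k = 1 - q_k for each year
Survival = product of (1 - q_k)
= 0.979 * 0.961 * 0.993
= 0.9342


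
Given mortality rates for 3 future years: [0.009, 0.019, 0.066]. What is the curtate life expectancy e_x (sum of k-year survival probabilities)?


e_x = sum_{k=1}^{n} k_p_x
k_p_x values:
  1_p_x = 0.991
  2_p_x = 0.972171
  3_p_x = 0.908008
e_x = 2.8712


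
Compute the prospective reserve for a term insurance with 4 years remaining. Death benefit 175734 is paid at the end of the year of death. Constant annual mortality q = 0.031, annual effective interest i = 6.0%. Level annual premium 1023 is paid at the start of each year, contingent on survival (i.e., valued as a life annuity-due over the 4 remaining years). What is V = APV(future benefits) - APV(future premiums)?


v = 1/(1+i) = 0.943396
APV(future benefits) per unit = sum_{k=0}^{3} k_p_x * q * v^(k+1) = 0.102761
APV(future benefits) = 175734 * 0.102761 = 18058.55
Life annuity-due factor ä_{x:4} = sum_{k=0}^{3} k_p_x * v^k = 3.513753
APV(future premiums) = 1023 * 3.513753 = 3594.5695
V = 18058.55 - 3594.5695
= 14463.9805


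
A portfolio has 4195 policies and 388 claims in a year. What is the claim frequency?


frequency = claims / policies
= 388 / 4195
= 0.0925


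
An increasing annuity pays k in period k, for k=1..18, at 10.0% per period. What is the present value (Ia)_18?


(Ia)_n = sum_{k=1}^{n} k * v^k, v = 1/(1+i)
v = 0.909091
Sum computed term by term:
(Ia)_18 = 57.841


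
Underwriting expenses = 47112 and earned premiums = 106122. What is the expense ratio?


Expense ratio = expenses / premiums
= 47112 / 106122
= 0.4439


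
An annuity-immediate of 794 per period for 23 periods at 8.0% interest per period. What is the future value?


FV = PMT * ((1+i)^n - 1) / i
= 794 * ((1.08)^23 - 1) / 0.08
= 794 * (5.871464 - 1) / 0.08
= 48349.2767


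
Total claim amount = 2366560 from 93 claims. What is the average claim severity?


severity = total / number
= 2366560 / 93
= 25446.8817


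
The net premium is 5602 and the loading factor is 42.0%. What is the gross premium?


Gross = net * (1 + loading)
= 5602 * (1 + 0.42)
= 5602 * 1.42
= 7954.84


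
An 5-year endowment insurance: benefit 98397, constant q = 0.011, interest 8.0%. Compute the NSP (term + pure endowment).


Term component = 4234.7238
Pure endowment = 5_p_x * v^5 * benefit = 0.946197 * 0.680583 * 98397 = 63364.2849
NSP = 67599.0087


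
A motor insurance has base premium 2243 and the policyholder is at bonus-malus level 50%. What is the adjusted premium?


adjusted = base * BM_level / 100
= 2243 * 50 / 100
= 2243 * 0.5
= 1121.5


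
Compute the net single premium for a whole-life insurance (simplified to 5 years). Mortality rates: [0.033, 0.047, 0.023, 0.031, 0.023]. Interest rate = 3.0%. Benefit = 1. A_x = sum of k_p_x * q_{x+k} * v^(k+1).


v = 0.970874
Year 0: k_p_x=1.0, q=0.033, term=0.032039
Year 1: k_p_x=0.967, q=0.047, term=0.04284
Year 2: k_p_x=0.921551, q=0.023, term=0.019397
Year 3: k_p_x=0.900355, q=0.031, term=0.024799
Year 4: k_p_x=0.872444, q=0.023, term=0.017309
A_x = 0.1364


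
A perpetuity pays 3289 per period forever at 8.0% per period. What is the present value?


PV = PMT / i
= 3289 / 0.08
= 41112.5


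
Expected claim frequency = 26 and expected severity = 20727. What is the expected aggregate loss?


E[S] = E[N] * E[X]
= 26 * 20727
= 538902


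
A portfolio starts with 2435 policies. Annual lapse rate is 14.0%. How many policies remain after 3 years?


remaining = initial * (1 - lapse)^years
= 2435 * (1 - 0.14)^3
= 2435 * 0.636056
= 1548.7964


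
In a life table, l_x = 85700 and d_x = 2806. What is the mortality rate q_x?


q_x = d_x / l_x
= 2806 / 85700
= 0.0327


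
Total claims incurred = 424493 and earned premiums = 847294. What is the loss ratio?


Loss ratio = claims / premiums
= 424493 / 847294
= 0.501


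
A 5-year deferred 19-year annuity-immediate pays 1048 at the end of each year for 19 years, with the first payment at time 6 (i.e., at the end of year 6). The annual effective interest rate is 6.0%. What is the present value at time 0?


PV at time 5 of the 19-year annuity-immediate:
a_n = 1048 * (1-(1+0.06)^(-19))/0.06 = 11693.7061
Discount back 5 years to time 0:
PV = 11693.7061 * (1+0.06)^(-5)
= 11693.7061 * 0.747258
= 8738.2174


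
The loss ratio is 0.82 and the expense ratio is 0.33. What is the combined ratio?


Combined ratio = loss ratio + expense ratio
= 0.82 + 0.33
= 1.15


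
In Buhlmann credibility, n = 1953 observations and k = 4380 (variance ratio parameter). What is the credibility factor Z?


Z = n / (n + k)
= 1953 / (1953 + 4380)
= 1953 / 6333
= 0.3084


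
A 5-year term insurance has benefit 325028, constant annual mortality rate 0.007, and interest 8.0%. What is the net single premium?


NSP = benefit * sum_{k=0}^{n-1} k_p_x * q * v^(k+1)
With constant q=0.007, v=0.925926
Sum = 0.02759
NSP = 325028 * 0.02759
= 8967.5688


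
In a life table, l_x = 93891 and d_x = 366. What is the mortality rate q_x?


q_x = d_x / l_x
= 366 / 93891
= 0.0039


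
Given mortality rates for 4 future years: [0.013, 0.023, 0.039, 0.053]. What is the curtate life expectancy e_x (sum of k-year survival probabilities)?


e_x = sum_{k=1}^{n} k_p_x
k_p_x values:
  1_p_x = 0.987
  2_p_x = 0.964299
  3_p_x = 0.926691
  4_p_x = 0.877577
e_x = 3.7556


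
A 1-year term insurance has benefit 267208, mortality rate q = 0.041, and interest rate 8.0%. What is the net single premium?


NSP = benefit * q * v
v = 1/(1+i) = 0.925926
NSP = 267208 * 0.041 * 0.925926
= 10144.0074


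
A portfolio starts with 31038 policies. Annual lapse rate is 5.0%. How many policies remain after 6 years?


remaining = initial * (1 - lapse)^years
= 31038 * (1 - 0.05)^6
= 31038 * 0.735092
= 22815.7821


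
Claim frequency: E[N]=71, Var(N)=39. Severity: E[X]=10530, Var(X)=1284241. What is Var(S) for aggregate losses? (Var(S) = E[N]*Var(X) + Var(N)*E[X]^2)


Var(S) = E[N]*Var(X) + Var(N)*E[X]^2
= 71*1284241 + 39*10530^2
= 91181111 + 4324355100
= 4.4155e+09


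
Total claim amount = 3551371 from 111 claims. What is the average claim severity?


severity = total / number
= 3551371 / 111
= 31994.3333


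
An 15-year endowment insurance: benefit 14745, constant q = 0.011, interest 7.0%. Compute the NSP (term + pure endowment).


Term component = 1387.5985
Pure endowment = 15_p_x * v^15 * benefit = 0.847119 * 0.362446 * 14745 = 4527.2292
NSP = 5914.8277


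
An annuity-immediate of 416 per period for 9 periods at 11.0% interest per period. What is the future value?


FV = PMT * ((1+i)^n - 1) / i
= 416 * ((1.11)^9 - 1) / 0.11
= 416 * (2.558037 - 1) / 0.11
= 5892.2124


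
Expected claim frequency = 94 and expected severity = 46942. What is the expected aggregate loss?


E[S] = E[N] * E[X]
= 94 * 46942
= 4.4125e+06


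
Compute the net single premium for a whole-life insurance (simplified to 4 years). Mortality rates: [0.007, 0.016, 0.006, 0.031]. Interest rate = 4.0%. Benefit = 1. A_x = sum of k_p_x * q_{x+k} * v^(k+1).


v = 0.961538
Year 0: k_p_x=1.0, q=0.007, term=0.006731
Year 1: k_p_x=0.993, q=0.016, term=0.014689
Year 2: k_p_x=0.977112, q=0.006, term=0.005212
Year 3: k_p_x=0.971249, q=0.031, term=0.025737
A_x = 0.0524


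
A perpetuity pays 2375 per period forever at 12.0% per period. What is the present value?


PV = PMT / i
= 2375 / 0.12
= 19791.6667


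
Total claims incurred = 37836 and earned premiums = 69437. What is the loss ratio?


Loss ratio = claims / premiums
= 37836 / 69437
= 0.5449


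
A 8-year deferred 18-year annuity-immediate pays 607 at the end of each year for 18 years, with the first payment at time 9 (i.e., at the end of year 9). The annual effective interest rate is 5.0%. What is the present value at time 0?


PV at time 8 of the 18-year annuity-immediate:
a_n = 607 * (1-(1+0.05)^(-18))/0.05 = 7095.5792
Discount back 8 years to time 0:
PV = 7095.5792 * (1+0.05)^(-8)
= 7095.5792 * 0.676839
= 4802.5673


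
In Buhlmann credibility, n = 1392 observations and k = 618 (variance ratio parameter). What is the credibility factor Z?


Z = n / (n + k)
= 1392 / (1392 + 618)
= 1392 / 2010
= 0.6925


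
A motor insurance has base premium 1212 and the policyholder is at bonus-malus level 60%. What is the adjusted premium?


adjusted = base * BM_level / 100
= 1212 * 60 / 100
= 1212 * 0.6
= 727.2


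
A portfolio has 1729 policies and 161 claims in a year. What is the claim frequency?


frequency = claims / policies
= 161 / 1729
= 0.0931


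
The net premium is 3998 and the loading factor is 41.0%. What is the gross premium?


Gross = net * (1 + loading)
= 3998 * (1 + 0.41)
= 3998 * 1.41
= 5637.18


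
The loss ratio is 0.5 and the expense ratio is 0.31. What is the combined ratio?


Combined ratio = loss ratio + expense ratio
= 0.5 + 0.31
= 0.81


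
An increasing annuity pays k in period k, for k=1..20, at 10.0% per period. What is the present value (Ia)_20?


(Ia)_n = sum_{k=1}^{n} k * v^k, v = 1/(1+i)
v = 0.909091
Sum computed term by term:
(Ia)_20 = 63.9205


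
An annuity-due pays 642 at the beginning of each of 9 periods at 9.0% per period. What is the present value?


PV_due = PMT * (1-(1+i)^(-n))/i * (1+i)
PV_immediate = 3848.9485
PV_due = 3848.9485 * 1.09
= 4195.3539


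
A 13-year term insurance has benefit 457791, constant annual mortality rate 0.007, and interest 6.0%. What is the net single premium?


NSP = benefit * sum_{k=0}^{n-1} k_p_x * q * v^(k+1)
With constant q=0.007, v=0.943396
Sum = 0.059769
NSP = 457791 * 0.059769
= 27361.8972


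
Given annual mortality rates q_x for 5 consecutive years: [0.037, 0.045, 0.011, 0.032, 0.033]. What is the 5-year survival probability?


p_k = 1 - q_k for each year
Survival = product of (1 - q_k)
= 0.963 * 0.955 * 0.989 * 0.968 * 0.967
= 0.8514


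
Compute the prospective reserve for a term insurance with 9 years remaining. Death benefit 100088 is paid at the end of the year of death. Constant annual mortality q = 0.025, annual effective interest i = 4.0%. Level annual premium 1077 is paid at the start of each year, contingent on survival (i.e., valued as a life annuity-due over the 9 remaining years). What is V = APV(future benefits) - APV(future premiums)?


v = 1/(1+i) = 0.961538
APV(future benefits) per unit = sum_{k=0}^{8} k_p_x * q * v^(k+1) = 0.169452
APV(future benefits) = 100088 * 0.169452 = 16960.1231
Life annuity-due factor ä_{x:9} = sum_{k=0}^{8} k_p_x * v^k = 7.049208
APV(future premiums) = 1077 * 7.049208 = 7591.9969
V = 16960.1231 - 7591.9969
= 9368.1262


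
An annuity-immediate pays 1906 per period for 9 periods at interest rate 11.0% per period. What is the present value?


PV = PMT * (1 - (1+i)^(-n)) / i
= 1906 * (1 - (1+0.11)^(-9)) / 0.11
= 1906 * (1 - 0.390925) / 0.11
= 1906 * 5.537048
= 10553.6126


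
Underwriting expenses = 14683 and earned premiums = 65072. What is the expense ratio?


Expense ratio = expenses / premiums
= 14683 / 65072
= 0.2256


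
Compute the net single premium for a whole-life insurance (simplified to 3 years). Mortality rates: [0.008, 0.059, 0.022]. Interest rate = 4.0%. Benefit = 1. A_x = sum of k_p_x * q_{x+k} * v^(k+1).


v = 0.961538
Year 0: k_p_x=1.0, q=0.008, term=0.007692
Year 1: k_p_x=0.992, q=0.059, term=0.054112
Year 2: k_p_x=0.933472, q=0.022, term=0.018257
A_x = 0.0801


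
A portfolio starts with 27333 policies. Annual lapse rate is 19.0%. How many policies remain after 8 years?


remaining = initial * (1 - lapse)^years
= 27333 * (1 - 0.19)^8
= 27333 * 0.185302
= 5064.8601


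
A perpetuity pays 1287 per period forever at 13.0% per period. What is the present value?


PV = PMT / i
= 1287 / 0.13
= 9900.0


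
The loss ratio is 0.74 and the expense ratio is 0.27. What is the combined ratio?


Combined ratio = loss ratio + expense ratio
= 0.74 + 0.27
= 1.01


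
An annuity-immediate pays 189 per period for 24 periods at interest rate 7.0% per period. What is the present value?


PV = PMT * (1 - (1+i)^(-n)) / i
= 189 * (1 - (1+0.07)^(-24)) / 0.07
= 189 * (1 - 0.197147) / 0.07
= 189 * 11.469334
= 2167.7041


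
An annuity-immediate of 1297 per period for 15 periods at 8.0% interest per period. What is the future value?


FV = PMT * ((1+i)^n - 1) / i
= 1297 * ((1.08)^15 - 1) / 0.08
= 1297 * (3.172169 - 1) / 0.08
= 35216.2918


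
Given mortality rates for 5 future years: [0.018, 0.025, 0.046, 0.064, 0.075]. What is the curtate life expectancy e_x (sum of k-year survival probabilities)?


e_x = sum_{k=1}^{n} k_p_x
k_p_x values:
  1_p_x = 0.982
  2_p_x = 0.95745
  3_p_x = 0.913407
  4_p_x = 0.854949
  5_p_x = 0.790828
e_x = 4.4986


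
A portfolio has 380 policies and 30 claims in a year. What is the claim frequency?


frequency = claims / policies
= 30 / 380
= 0.0789


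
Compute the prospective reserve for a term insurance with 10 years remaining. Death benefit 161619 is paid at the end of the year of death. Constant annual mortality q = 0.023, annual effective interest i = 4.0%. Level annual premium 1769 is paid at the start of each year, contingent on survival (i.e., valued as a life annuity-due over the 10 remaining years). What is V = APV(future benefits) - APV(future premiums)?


v = 1/(1+i) = 0.961538
APV(future benefits) per unit = sum_{k=0}^{9} k_p_x * q * v^(k+1) = 0.169646
APV(future benefits) = 161619 * 0.169646 = 27417.9572
Life annuity-due factor ä_{x:10} = sum_{k=0}^{9} k_p_x * v^k = 7.670933
APV(future premiums) = 1769 * 7.670933 = 13569.8802
V = 27417.9572 - 13569.8802
= 13848.0769


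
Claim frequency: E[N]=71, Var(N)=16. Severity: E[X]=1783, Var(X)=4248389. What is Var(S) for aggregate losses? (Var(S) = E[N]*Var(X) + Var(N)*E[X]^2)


Var(S) = E[N]*Var(X) + Var(N)*E[X]^2
= 71*4248389 + 16*1783^2
= 301635619 + 50865424
= 3.5250e+08


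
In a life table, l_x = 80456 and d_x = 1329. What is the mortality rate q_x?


q_x = d_x / l_x
= 1329 / 80456
= 0.0165


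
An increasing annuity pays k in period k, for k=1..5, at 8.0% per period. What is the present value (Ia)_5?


(Ia)_n = sum_{k=1}^{n} k * v^k, v = 1/(1+i)
v = 0.925926
Sum computed term by term:
(Ia)_5 = 11.3651


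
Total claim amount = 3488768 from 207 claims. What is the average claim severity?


severity = total / number
= 3488768 / 207
= 16853.9517


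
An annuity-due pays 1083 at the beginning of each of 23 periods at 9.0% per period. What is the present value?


PV_due = PMT * (1-(1+i)^(-n))/i * (1+i)
PV_immediate = 10375.364
PV_due = 10375.364 * 1.09
= 11309.1468


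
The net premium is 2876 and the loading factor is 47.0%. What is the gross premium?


Gross = net * (1 + loading)
= 2876 * (1 + 0.47)
= 2876 * 1.47
= 4227.72


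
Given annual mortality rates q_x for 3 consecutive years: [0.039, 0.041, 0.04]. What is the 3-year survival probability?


p_k = 1 - q_k for each year
Survival = product of (1 - q_k)
= 0.961 * 0.959 * 0.96
= 0.8847


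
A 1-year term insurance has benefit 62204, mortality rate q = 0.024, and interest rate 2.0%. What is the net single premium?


NSP = benefit * q * v
v = 1/(1+i) = 0.980392
NSP = 62204 * 0.024 * 0.980392
= 1463.6235


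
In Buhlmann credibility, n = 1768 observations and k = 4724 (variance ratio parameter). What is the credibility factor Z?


Z = n / (n + k)
= 1768 / (1768 + 4724)
= 1768 / 6492
= 0.2723


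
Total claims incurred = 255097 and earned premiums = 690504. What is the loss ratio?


Loss ratio = claims / premiums
= 255097 / 690504
= 0.3694


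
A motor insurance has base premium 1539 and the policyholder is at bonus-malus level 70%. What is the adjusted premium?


adjusted = base * BM_level / 100
= 1539 * 70 / 100
= 1539 * 0.7
= 1077.3


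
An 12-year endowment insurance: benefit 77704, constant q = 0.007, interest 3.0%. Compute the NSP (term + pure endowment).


Term component = 5223.471
Pure endowment = 12_p_x * v^12 * benefit = 0.91916 * 0.70138 * 77704 = 50094.2249
NSP = 55317.6959


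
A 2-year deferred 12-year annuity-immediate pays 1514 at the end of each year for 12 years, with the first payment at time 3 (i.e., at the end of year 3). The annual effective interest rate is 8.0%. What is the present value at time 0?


PV at time 2 of the 12-year annuity-immediate:
a_n = 1514 * (1-(1+0.08)^(-12))/0.08 = 11409.6221
Discount back 2 years to time 0:
PV = 11409.6221 * (1+0.08)^(-2)
= 11409.6221 * 0.857339
= 9781.912


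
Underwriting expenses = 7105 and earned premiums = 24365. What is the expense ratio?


Expense ratio = expenses / premiums
= 7105 / 24365
= 0.2916


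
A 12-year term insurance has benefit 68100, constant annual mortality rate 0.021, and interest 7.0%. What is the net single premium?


NSP = benefit * sum_{k=0}^{n-1} k_p_x * q * v^(k+1)
With constant q=0.021, v=0.934579
Sum = 0.151343
NSP = 68100 * 0.151343
= 10306.4469


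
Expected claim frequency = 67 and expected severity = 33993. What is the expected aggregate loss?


E[S] = E[N] * E[X]
= 67 * 33993
= 2.2775e+06


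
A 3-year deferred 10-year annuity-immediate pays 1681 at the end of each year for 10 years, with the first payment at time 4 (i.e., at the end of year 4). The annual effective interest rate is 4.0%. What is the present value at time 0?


PV at time 3 of the 10-year annuity-immediate:
a_n = 1681 * (1-(1+0.04)^(-10))/0.04 = 13634.4158
Discount back 3 years to time 0:
PV = 13634.4158 * (1+0.04)^(-3)
= 13634.4158 * 0.888996
= 12120.946


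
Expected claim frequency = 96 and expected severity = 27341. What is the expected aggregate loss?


E[S] = E[N] * E[X]
= 96 * 27341
= 2.6247e+06


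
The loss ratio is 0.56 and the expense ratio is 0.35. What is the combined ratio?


Combined ratio = loss ratio + expense ratio
= 0.56 + 0.35
= 0.91


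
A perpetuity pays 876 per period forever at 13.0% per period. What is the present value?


PV = PMT / i
= 876 / 0.13
= 6738.4615


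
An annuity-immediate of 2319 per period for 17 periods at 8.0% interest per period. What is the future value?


FV = PMT * ((1+i)^n - 1) / i
= 2319 * ((1.08)^17 - 1) / 0.08
= 2319 * (3.700018 - 1) / 0.08
= 78266.7734


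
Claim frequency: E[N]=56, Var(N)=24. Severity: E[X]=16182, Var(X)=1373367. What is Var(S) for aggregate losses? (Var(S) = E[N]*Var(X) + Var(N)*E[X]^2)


Var(S) = E[N]*Var(X) + Var(N)*E[X]^2
= 56*1373367 + 24*16182^2
= 76908552 + 6284570976
= 6.3615e+09


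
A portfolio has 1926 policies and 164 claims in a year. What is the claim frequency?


frequency = claims / policies
= 164 / 1926
= 0.0852


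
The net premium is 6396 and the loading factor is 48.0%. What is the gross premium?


Gross = net * (1 + loading)
= 6396 * (1 + 0.48)
= 6396 * 1.48
= 9466.08


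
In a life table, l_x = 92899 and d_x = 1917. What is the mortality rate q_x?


q_x = d_x / l_x
= 1917 / 92899
= 0.0206


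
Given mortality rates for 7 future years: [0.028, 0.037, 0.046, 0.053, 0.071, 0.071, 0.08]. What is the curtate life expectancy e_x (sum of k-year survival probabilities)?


e_x = sum_{k=1}^{n} k_p_x
k_p_x values:
  1_p_x = 0.972
  2_p_x = 0.936036
  3_p_x = 0.892978
  4_p_x = 0.84565
  5_p_x = 0.785609
  6_p_x = 0.729831
  7_p_x = 0.671445
e_x = 5.8335
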